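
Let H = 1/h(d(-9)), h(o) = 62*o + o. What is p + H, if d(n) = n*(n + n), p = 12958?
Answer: 132249349/10206 ≈ 12958.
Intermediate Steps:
d(n) = 2*n² (d(n) = n*(2*n) = 2*n²)
h(o) = 63*o
H = 1/10206 (H = 1/(63*(2*(-9)²)) = 1/(63*(2*81)) = 1/(63*162) = 1/10206 ≈ 9.7982e-5)
p + H = 12958 + 1/10206 = 132249349/10206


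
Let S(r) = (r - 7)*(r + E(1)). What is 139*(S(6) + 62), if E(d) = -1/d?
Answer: 7923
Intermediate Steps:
S(r) = (-1 + r)*(-7 + r) (S(r) = (r - 7)*(r - 1/1) = (-7 + r)*(r - 1*1) = (-7 + r)*(r - 1) = (-7 + r)*(-1 + r) = (-1 + r)*(-7 + r))
139*(S(6) + 62) = 139*((7 + 6² - 8*6) + 62) = 139*((7 + 36 - 48) + 62) = 139*(-5 + 62) = 139*57 = 7923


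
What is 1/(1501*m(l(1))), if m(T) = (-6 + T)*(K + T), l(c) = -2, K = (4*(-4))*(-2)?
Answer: -1/360240 ≈ -2.7759e-6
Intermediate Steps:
K = 32 (K = -16*(-2) = 32)
m(T) = (-6 + T)*(32 + T)
1/(1501*m(l(1))) = 1/(1501*(-192 + (-2)² + 26*(-2))) = 1/(1501*(-192 + 4 - 52)) = 1/(1501*(-240)) = 1/(-360240) = -1/360240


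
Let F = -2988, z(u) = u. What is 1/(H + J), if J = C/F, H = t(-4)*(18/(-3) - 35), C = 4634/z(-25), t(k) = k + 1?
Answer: 37350/4596367 ≈ 0.0081260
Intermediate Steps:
t(k) = 1 + k
C = -4634/25 (C = 4634/(-25) = 4634*(-1/25) = -4634/25 ≈ -185.36)
H = 123 (H = (1 - 4)*(18/(-3) - 35) = -3*(18*(-1/3) - 35) = -3*(-6 - 35) = -3*(-41) = 123)
J = 2317/37350 (J = -4634/25/(-2988) = -4634/25*(-1/2988) = 2317/37350 ≈ 0.062035)
1/(H + J) = 1/(123 + 2317/37350) = 1/(4596367/37350) = 37350/4596367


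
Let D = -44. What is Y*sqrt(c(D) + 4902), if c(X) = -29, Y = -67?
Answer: -67*sqrt(4873) ≈ -4677.1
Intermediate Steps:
Y*sqrt(c(D) + 4902) = -67*sqrt(-29 + 4902) = -67*sqrt(4873)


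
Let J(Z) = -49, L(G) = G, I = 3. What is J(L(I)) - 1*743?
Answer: -792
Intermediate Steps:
J(L(I)) - 1*743 = -49 - 1*743 = -49 - 743 = -792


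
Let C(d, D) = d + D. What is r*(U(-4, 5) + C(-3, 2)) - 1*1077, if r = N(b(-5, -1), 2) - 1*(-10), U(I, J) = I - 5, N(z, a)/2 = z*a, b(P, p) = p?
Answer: -1137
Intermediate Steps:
C(d, D) = D + d
N(z, a) = 2*a*z (N(z, a) = 2*(z*a) = 2*(a*z) = 2*a*z)
U(I, J) = -5 + I
r = 6 (r = 2*2*(-1) - 1*(-10) = -4 + 10 = 6)
r*(U(-4, 5) + C(-3, 2)) - 1*1077 = 6*((-5 - 4) + (2 - 3)) - 1*1077 = 6*(-9 - 1) - 1077 = 6*(-10) - 1077 = -60 - 1077 = -1137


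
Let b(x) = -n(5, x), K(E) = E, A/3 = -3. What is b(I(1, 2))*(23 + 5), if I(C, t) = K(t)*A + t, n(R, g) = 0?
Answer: 0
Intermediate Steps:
A = -9 (A = 3*(-3) = -9)
I(C, t) = -8*t (I(C, t) = t*(-9) + t = -9*t + t = -8*t)
b(x) = 0 (b(x) = -1*0 = 0)
b(I(1, 2))*(23 + 5) = 0*(23 + 5) = 0*28 = 0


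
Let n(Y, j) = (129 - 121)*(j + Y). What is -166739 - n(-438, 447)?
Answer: -166811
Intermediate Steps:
n(Y, j) = 8*Y + 8*j (n(Y, j) = 8*(Y + j) = 8*Y + 8*j)
-166739 - n(-438, 447) = -166739 - (8*(-438) + 8*447) = -166739 - (-3504 + 3576) = -166739 - 1*72 = -166739 - 72 = -166811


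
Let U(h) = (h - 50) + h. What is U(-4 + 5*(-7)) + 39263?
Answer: 39135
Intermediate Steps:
U(h) = -50 + 2*h (U(h) = (-50 + h) + h = -50 + 2*h)
U(-4 + 5*(-7)) + 39263 = (-50 + 2*(-4 + 5*(-7))) + 39263 = (-50 + 2*(-4 - 35)) + 39263 = (-50 + 2*(-39)) + 39263 = (-50 - 78) + 39263 = -128 + 39263 = 39135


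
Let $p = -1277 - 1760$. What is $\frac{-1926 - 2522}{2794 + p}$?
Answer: $\frac{4448}{243} \approx 18.305$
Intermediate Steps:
$p = -3037$
$\frac{-1926 - 2522}{2794 + p} = \frac{-1926 - 2522}{2794 - 3037} = - \frac{4448}{-243} = \left(-4448\right) \left(- \frac{1}{243}\right) = \frac{4448}{243}$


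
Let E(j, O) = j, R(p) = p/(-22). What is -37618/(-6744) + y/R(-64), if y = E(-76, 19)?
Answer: -138569/6744 ≈ -20.547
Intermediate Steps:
R(p) = -p/22 (R(p) = p*(-1/22) = -p/22)
y = -76
-37618/(-6744) + y/R(-64) = -37618/(-6744) - 76/((-1/22*(-64))) = -37618*(-1/6744) - 76/32/11 = 18809/3372 - 76*11/32 = 18809/3372 - 209/8 = -138569/6744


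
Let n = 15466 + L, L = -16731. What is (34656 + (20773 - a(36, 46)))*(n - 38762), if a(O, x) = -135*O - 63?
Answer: -2415709504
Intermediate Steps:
a(O, x) = -63 - 135*O
n = -1265 (n = 15466 - 16731 = -1265)
(34656 + (20773 - a(36, 46)))*(n - 38762) = (34656 + (20773 - (-63 - 135*36)))*(-1265 - 38762) = (34656 + (20773 - (-63 - 4860)))*(-40027) = (34656 + (20773 - 1*(-4923)))*(-40027) = (34656 + (20773 + 4923))*(-40027) = (34656 + 25696)*(-40027) = 60352*(-40027) = -2415709504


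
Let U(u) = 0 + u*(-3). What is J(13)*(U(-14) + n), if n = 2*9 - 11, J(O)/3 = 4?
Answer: 588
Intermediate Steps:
J(O) = 12 (J(O) = 3*4 = 12)
U(u) = -3*u (U(u) = 0 - 3*u = -3*u)
n = 7 (n = 18 - 11 = 7)
J(13)*(U(-14) + n) = 12*(-3*(-14) + 7) = 12*(42 + 7) = 12*49 = 588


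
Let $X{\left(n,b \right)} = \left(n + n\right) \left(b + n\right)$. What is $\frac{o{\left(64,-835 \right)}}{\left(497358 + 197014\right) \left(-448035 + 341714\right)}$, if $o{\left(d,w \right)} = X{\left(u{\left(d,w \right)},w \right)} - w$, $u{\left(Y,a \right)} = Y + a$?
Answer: $- \frac{2477287}{73826325412} \approx -3.3556 \cdot 10^{-5}$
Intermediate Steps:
$X{\left(n,b \right)} = 2 n \left(b + n\right)$
$o{\left(d,w \right)} = - w + 2 \left(d + w\right) \left(d + 2 w\right)$ ($o{\left(d,w \right)} = 2 \left(d + w\right) \left(w + \left(d + w\right)\right) - w = 2 \left(d + w\right) \left(d + 2 w\right) - w = - w + 2 \left(d + w\right) \left(d + 2 w\right)$)
$\frac{o{\left(64,-835 \right)}}{\left(497358 + 197014\right) \left(-448035 + 341714\right)} = \frac{\left(-1\right) \left(-835\right) + 2 \left(64 - 835\right) \left(64 + 2 \left(-835\right)\right)}{\left(497358 + 197014\right) \left(-448035 + 341714\right)} = \frac{835 + 2 \left(-771\right) \left(64 - 1670\right)}{694372 \left(-106321\right)} = \frac{835 + 2 \left(-771\right) \left(-1606\right)}{-73826325412} = \left(835 + 2476452\right) \left(- \frac{1}{73826325412}\right) = 2477287 \left(- \frac{1}{73826325412}\right) = - \frac{2477287}{73826325412}$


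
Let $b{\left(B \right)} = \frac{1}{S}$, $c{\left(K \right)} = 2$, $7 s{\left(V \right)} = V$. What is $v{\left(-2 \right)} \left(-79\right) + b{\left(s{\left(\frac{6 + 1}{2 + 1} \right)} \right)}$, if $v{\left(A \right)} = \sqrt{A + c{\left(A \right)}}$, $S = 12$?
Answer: $\frac{1}{12} \approx 0.083333$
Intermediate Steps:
$s{\left(V \right)} = \frac{V}{7}$
$v{\left(A \right)} = \sqrt{2 + A}$ ($v{\left(A \right)} = \sqrt{A + 2} = \sqrt{2 + A}$)
$b{\left(B \right)} = \frac{1}{12}$
$v{\left(-2 \right)} \left(-79\right) + b{\left(s{\left(\frac{6 + 1}{2 + 1} \right)} \right)} = \sqrt{2 - 2} \left(-79\right) + \frac{1}{12} = \sqrt{0} \left(-79\right) + \frac{1}{12} = 0 \left(-79\right) + \frac{1}{12} = 0 + \frac{1}{12} = \frac{1}{12}$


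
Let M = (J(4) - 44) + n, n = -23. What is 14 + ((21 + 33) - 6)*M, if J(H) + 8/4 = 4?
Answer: -3106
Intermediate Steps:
J(H) = 2 (J(H) = -2 + 4 = 2)
M = -65 (M = (2 - 44) - 23 = -42 - 23 = -65)
14 + ((21 + 33) - 6)*M = 14 + ((21 + 33) - 6)*(-65) = 14 + (54 - 6)*(-65) = 14 + 48*(-65) = 14 - 3120 = -3106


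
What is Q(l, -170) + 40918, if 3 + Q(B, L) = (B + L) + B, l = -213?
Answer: 40319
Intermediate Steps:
Q(B, L) = -3 + L + 2*B (Q(B, L) = -3 + ((B + L) + B) = -3 + (L + 2*B) = -3 + L + 2*B)
Q(l, -170) + 40918 = (-3 - 170 + 2*(-213)) + 40918 = (-3 - 170 - 426) + 40918 = -599 + 40918 = 40319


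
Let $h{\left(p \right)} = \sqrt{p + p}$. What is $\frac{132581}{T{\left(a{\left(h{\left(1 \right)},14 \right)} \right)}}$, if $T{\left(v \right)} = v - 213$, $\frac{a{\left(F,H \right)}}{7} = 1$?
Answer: $- \frac{132581}{206} \approx -643.6$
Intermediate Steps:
$h{\left(p \right)} = \sqrt{2} \sqrt{p}$ ($h{\left(p \right)} = \sqrt{2 p} = \sqrt{2} \sqrt{p}$)
$a{\left(F,H \right)} = 7$ ($a{\left(F,H \right)} = 7 \cdot 1 = 7$)
$T{\left(v \right)} = -213 + v$ ($T{\left(v \right)} = v - 213 = -213 + v$)
$\frac{132581}{T{\left(a{\left(h{\left(1 \right)},14 \right)} \right)}} = \frac{132581}{-213 + 7} = \frac{132581}{-206} = 132581 \left(- \frac{1}{206}\right) = - \frac{132581}{206}$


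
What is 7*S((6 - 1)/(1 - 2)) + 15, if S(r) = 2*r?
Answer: -55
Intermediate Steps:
7*S((6 - 1)/(1 - 2)) + 15 = 7*(2*((6 - 1)/(1 - 2))) + 15 = 7*(2*(5/(-1))) + 15 = 7*(2*(5*(-1))) + 15 = 7*(2*(-5)) + 15 = 7*(-10) + 15 = -70 + 15 = -55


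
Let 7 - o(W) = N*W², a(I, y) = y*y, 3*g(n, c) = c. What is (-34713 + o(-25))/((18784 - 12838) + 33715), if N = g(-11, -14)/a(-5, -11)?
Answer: -12589528/14396943 ≈ -0.87446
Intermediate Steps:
g(n, c) = c/3
a(I, y) = y²
N = -14/363 (N = ((⅓)*(-14))/((-11)²) = -14/3/121 = -14/3*1/121 = -14/363 ≈ -0.038567)
o(W) = 7 + 14*W²/363 (o(W) = 7 - (-14)*W²/363 = 7 + 14*W²/363)
(-34713 + o(-25))/((18784 - 12838) + 33715) = (-34713 + (7 + (14/363)*(-25)²))/((18784 - 12838) + 33715) = (-34713 + (7 + (14/363)*625))/(5946 + 33715) = (-34713 + (7 + 8750/363))/39661 = (-34713 + 11291/363)*(1/39661) = -12589528/363*1/39661 = -12589528/14396943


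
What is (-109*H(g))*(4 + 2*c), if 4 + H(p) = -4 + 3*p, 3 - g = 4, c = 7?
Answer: 21582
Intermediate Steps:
g = -1 (g = 3 - 1*4 = 3 - 4 = -1)
H(p) = -8 + 3*p (H(p) = -4 + (-4 + 3*p) = -8 + 3*p)
(-109*H(g))*(4 + 2*c) = (-109*(-8 + 3*(-1)))*(4 + 2*7) = (-109*(-8 - 3))*(4 + 14) = -109*(-11)*18 = 1199*18 = 21582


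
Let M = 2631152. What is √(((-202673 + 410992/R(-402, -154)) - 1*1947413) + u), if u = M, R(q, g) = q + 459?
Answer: √1586409978/57 ≈ 698.77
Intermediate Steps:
R(q, g) = 459 + q
u = 2631152
√(((-202673 + 410992/R(-402, -154)) - 1*1947413) + u) = √(((-202673 + 410992/(459 - 402)) - 1*1947413) + 2631152) = √(((-202673 + 410992/57) - 1947413) + 2631152) = √((-11141369/57 - 1947413) + 2631152) = √(-122143910/57 + 2631152) = √(27831754/57) = √1586409978/57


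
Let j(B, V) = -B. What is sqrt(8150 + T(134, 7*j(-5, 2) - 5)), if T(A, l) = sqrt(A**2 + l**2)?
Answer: sqrt(8150 + 2*sqrt(4714)) ≈ 91.035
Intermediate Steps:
sqrt(8150 + T(134, 7*j(-5, 2) - 5)) = sqrt(8150 + sqrt(134**2 + (7*(-1*(-5)) - 5)**2)) = sqrt(8150 + sqrt(17956 + (7*5 - 5)**2)) = sqrt(8150 + sqrt(17956 + (35 - 5)**2)) = sqrt(8150 + sqrt(17956 + 30**2)) = sqrt(8150 + sqrt(17956 + 900)) = sqrt(8150 + sqrt(18856)) = sqrt(8150 + 2*sqrt(4714))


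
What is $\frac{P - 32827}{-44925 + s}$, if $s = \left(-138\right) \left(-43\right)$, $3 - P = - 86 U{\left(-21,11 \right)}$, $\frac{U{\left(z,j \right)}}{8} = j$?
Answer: $\frac{616}{951} \approx 0.64774$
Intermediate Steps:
$U{\left(z,j \right)} = 8 j$
$P = 7571$ ($P = 3 - - 86 \cdot 8 \cdot 11 = 3 - \left(-86\right) 88 = 3 - -7568 = 3 + 7568 = 7571$)
$s = 5934$
$\frac{P - 32827}{-44925 + s} = \frac{7571 - 32827}{-44925 + 5934} = - \frac{25256}{-38991} = \left(-25256\right) \left(- \frac{1}{38991}\right) = \frac{616}{951}$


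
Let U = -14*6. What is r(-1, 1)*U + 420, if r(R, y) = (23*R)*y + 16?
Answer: 1008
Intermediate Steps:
U = -84
r(R, y) = 16 + 23*R*y (r(R, y) = 23*R*y + 16 = 16 + 23*R*y)
r(-1, 1)*U + 420 = (16 + 23*(-1)*1)*(-84) + 420 = (16 - 23)*(-84) + 420 = -7*(-84) + 420 = 588 + 420 = 1008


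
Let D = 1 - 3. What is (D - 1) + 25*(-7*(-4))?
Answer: 697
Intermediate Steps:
D = -2
(D - 1) + 25*(-7*(-4)) = (-2 - 1) + 25*(-7*(-4)) = -3 + 25*28 = -3 + 700 = 697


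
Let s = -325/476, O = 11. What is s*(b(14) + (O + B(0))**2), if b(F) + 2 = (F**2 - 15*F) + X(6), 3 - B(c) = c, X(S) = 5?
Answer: -60125/476 ≈ -126.31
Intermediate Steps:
B(c) = 3 - c
s = -325/476 (s = -325*1/476 = -325/476 ≈ -0.68277)
b(F) = 3 + F**2 - 15*F (b(F) = -2 + ((F**2 - 15*F) + 5) = -2 + (5 + F**2 - 15*F) = 3 + F**2 - 15*F)
s*(b(14) + (O + B(0))**2) = -325*((3 + 14**2 - 15*14) + (11 + (3 - 1*0))**2)/476 = -325*((3 + 196 - 210) + (11 + (3 + 0))**2)/476 = -325*(-11 + (11 + 3)**2)/476 = -325*(-11 + 14**2)/476 = -325*(-11 + 196)/476 = -325/476*185 = -60125/476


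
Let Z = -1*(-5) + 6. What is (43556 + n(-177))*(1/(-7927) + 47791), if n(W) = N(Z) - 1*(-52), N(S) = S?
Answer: 16524589507464/7927 ≈ 2.0846e+9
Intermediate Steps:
Z = 11 (Z = 5 + 6 = 11)
n(W) = 63 (n(W) = 11 - 1*(-52) = 11 + 52 = 63)
(43556 + n(-177))*(1/(-7927) + 47791) = (43556 + 63)*(1/(-7927) + 47791) = 43619*(-1/7927 + 47791) = 43619*(378839256/7927) = 16524589507464/7927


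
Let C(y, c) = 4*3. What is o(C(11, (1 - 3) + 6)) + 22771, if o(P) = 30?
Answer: 22801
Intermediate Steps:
C(y, c) = 12
o(C(11, (1 - 3) + 6)) + 22771 = 30 + 22771 = 22801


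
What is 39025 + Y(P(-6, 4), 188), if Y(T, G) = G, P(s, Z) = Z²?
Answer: 39213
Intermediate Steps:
39025 + Y(P(-6, 4), 188) = 39025 + 188 = 39213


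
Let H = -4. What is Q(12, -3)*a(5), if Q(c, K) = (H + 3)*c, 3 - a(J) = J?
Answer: 24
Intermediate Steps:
a(J) = 3 - J
Q(c, K) = -c (Q(c, K) = (-4 + 3)*c = -c)
Q(12, -3)*a(5) = (-1*12)*(3 - 1*5) = -12*(3 - 5) = -12*(-2) = 24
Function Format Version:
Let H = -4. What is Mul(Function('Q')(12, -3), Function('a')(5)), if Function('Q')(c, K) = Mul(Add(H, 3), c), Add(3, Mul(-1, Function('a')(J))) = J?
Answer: 24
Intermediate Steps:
Function('a')(J) = Add(3, Mul(-1, J))
Function('Q')(c, K) = Mul(-1, c) (Function('Q')(c, K) = Mul(Add(-4, 3), c) = Mul(-1, c))
Mul(Function('Q')(12, -3), Function('a')(5)) = Mul(Mul(-1, 12), Add(3, Mul(-1, 5))) = Mul(-12, Add(3, -5)) = Mul(-12, -2) = 24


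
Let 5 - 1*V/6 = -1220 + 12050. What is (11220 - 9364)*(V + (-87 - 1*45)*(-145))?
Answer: -85023360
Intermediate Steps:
V = -64950 (V = 30 - 6*(-1220 + 12050) = 30 - 6*10830 = 30 - 64980 = -64950)
(11220 - 9364)*(V + (-87 - 1*45)*(-145)) = (11220 - 9364)*(-64950 + (-87 - 1*45)*(-145)) = 1856*(-64950 + (-87 - 45)*(-145)) = 1856*(-64950 - 132*(-145)) = 1856*(-64950 + 19140) = 1856*(-45810) = -85023360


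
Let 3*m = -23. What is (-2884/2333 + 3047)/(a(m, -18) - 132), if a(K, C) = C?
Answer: -2368589/116650 ≈ -20.305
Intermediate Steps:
m = -23/3 (m = (1/3)*(-23) = -23/3 ≈ -7.6667)
(-2884/2333 + 3047)/(a(m, -18) - 132) = (-2884/2333 + 3047)/(-18 - 132) = (-2884*1/2333 + 3047)/(-150) = (-2884/2333 + 3047)*(-1/150) = (7105767/2333)*(-1/150) = -2368589/116650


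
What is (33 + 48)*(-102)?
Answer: -8262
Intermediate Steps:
(33 + 48)*(-102) = 81*(-102) = -8262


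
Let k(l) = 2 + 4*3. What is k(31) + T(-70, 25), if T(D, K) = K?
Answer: 39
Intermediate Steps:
k(l) = 14 (k(l) = 2 + 12 = 14)
k(31) + T(-70, 25) = 14 + 25 = 39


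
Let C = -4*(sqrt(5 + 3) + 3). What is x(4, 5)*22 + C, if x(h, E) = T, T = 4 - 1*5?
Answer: -34 - 8*sqrt(2) ≈ -45.314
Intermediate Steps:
T = -1 (T = 4 - 5 = -1)
x(h, E) = -1
C = -12 - 8*sqrt(2) (C = -4*(sqrt(8) + 3) = -4*(2*sqrt(2) + 3) = -4*(3 + 2*sqrt(2)) = -12 - 8*sqrt(2) ≈ -23.314)
x(4, 5)*22 + C = -1*22 + (-12 - 8*sqrt(2)) = -22 + (-12 - 8*sqrt(2)) = -34 - 8*sqrt(2)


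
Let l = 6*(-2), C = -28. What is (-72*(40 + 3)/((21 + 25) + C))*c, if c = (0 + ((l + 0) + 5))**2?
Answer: -8428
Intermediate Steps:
l = -12
c = 49 (c = (0 + ((-12 + 0) + 5))**2 = (0 + (-12 + 5))**2 = (0 - 7)**2 = (-7)**2 = 49)
(-72*(40 + 3)/((21 + 25) + C))*c = -72*(40 + 3)/((21 + 25) - 28)*49 = -3096/(46 - 28)*49 = -3096/18*49 = -72*43/18*49 = -172*49 = -8428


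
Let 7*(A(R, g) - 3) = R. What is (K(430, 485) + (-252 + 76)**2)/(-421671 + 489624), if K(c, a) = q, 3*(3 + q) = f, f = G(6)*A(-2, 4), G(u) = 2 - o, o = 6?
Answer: 650357/1427013 ≈ 0.45575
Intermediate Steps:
A(R, g) = 3 + R/7
G(u) = -4 (G(u) = 2 - 1*6 = 2 - 6 = -4)
f = -76/7 (f = -4*(3 + (1/7)*(-2)) = -4*(3 - 2/7) = -4*19/7 = -76/7 ≈ -10.857)
q = -139/21 (q = -3 + (1/3)*(-76/7) = -3 - 76/21 = -139/21 ≈ -6.6190)
K(c, a) = -139/21
(K(430, 485) + (-252 + 76)**2)/(-421671 + 489624) = (-139/21 + (-252 + 76)**2)/(-421671 + 489624) = (-139/21 + (-176)**2)/67953 = (-139/21 + 30976)*(1/67953) = (650357/21)*(1/67953) = 650357/1427013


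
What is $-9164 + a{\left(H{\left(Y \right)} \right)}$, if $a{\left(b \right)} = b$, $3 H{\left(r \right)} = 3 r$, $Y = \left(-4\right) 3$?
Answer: $-9176$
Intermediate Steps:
$Y = -12$
$H{\left(r \right)} = r$ ($H{\left(r \right)} = \frac{3 r}{3} = r$)
$-9164 + a{\left(H{\left(Y \right)} \right)} = -9164 - 12 = -9176$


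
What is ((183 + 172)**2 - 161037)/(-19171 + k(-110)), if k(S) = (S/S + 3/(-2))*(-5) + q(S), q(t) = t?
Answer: 70024/38557 ≈ 1.8161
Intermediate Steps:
k(S) = 5/2 + S (k(S) = (S/S + 3/(-2))*(-5) + S = (1 + 3*(-1/2))*(-5) + S = (1 - 3/2)*(-5) + S = -1/2*(-5) + S = 5/2 + S)
((183 + 172)**2 - 161037)/(-19171 + k(-110)) = ((183 + 172)**2 - 161037)/(-19171 + (5/2 - 110)) = (355**2 - 161037)/(-19171 - 215/2) = (126025 - 161037)/(-38557/2) = -35012*(-2/38557) = 70024/38557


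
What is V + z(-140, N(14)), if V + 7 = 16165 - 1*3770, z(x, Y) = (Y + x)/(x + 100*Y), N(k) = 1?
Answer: 495659/40 ≈ 12391.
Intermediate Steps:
z(x, Y) = (Y + x)/(x + 100*Y)
V = 12388 (V = -7 + (16165 - 1*3770) = -7 + (16165 - 3770) = -7 + 12395 = 12388)
V + z(-140, N(14)) = 12388 + (1 - 140)/(-140 + 100*1) = 12388 - 139/(-140 + 100) = 12388 - 139/(-40) = 12388 - 1/40*(-139) = 12388 + 139/40 = 495659/40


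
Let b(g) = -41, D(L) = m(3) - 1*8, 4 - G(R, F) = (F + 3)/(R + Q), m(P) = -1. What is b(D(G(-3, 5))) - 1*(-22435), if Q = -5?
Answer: 22394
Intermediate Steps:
G(R, F) = 4 - (3 + F)/(-5 + R) (G(R, F) = 4 - (F + 3)/(R - 5) = 4 - (3 + F)/(-5 + R))
D(L) = -9 (D(L) = -1 - 1*8 = -1 - 8 = -9)
b(D(G(-3, 5))) - 1*(-22435) = -41 - 1*(-22435) = -41 + 22435 = 22394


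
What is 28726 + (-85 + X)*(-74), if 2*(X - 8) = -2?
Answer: 34498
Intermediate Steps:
X = 7 (X = 8 + (1/2)*(-2) = 8 - 1 = 7)
28726 + (-85 + X)*(-74) = 28726 + (-85 + 7)*(-74) = 28726 - 78*(-74) = 28726 + 5772 = 34498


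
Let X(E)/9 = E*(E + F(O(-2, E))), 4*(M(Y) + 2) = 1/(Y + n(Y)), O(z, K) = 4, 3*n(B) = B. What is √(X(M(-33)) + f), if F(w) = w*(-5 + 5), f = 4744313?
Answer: √146960960969/176 ≈ 2178.2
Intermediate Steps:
n(B) = B/3
F(w) = 0 (F(w) = w*0 = 0)
M(Y) = -2 + 3/(16*Y) (M(Y) = -2 + 1/(4*(Y + Y/3)) = -2 + 1/(4*((4*Y/3))) = -2 + (3/(4*Y))/4 = -2 + 3/(16*Y))
X(E) = 9*E² (X(E) = 9*(E*(E + 0)) = 9*(E*E) = 9*E²)
√(X(M(-33)) + f) = √(9*(-2 + (3/16)/(-33))² + 4744313) = √(9*(-2 + (3/16)*(-1/33))² + 4744313) = √(9*(-2 - 1/176)² + 4744313) = √(9*(-353/176)² + 4744313) = √(9*(124609/30976) + 4744313) = √(1121481/30976 + 4744313) = √(146960960969/30976) = √146960960969/176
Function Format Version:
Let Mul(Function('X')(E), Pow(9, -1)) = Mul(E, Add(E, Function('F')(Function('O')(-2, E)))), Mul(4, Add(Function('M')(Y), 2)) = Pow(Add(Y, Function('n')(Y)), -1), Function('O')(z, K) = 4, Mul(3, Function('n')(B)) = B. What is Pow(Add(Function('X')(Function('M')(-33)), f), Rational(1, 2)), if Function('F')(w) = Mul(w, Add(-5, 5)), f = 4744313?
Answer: Mul(Rational(1, 176), Pow(146960960969, Rational(1, 2))) ≈ 2178.2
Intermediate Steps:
Function('n')(B) = Mul(Rational(1, 3), B)
Function('F')(w) = 0 (Function('F')(w) = Mul(w, 0) = 0)
Function('M')(Y) = Add(-2, Mul(Rational(3, 16), Pow(Y, -1))) (Function('M')(Y) = Add(-2, Mul(Rational(1, 4), Pow(Add(Y, Mul(Rational(1, 3), Y)), -1))) = Add(-2, Mul(Rational(1, 4), Pow(Mul(Rational(4, 3), Y), -1))) = Add(-2, Mul(Rational(1, 4), Mul(Rational(3, 4), Pow(Y, -1)))) = Add(-2, Mul(Rational(3, 16), Pow(Y, -1))))
Function('X')(E) = Mul(9, Pow(E, 2)) (Function('X')(E) = Mul(9, Mul(E, Add(E, 0))) = Mul(9, Mul(E, E)) = Mul(9, Pow(E, 2)))
Pow(Add(Function('X')(Function('M')(-33)), f), Rational(1, 2)) = Pow(Add(Mul(9, Pow(Add(-2, Mul(Rational(3, 16), Pow(-33, -1))), 2)), 4744313), Rational(1, 2)) = Pow(Add(Mul(9, Pow(Add(-2, Mul(Rational(3, 16), Rational(-1, 33))), 2)), 4744313), Rational(1, 2)) = Pow(Add(Mul(9, Pow(Add(-2, Rational(-1, 176)), 2)), 4744313), Rational(1, 2)) = Pow(Add(Mul(9, Pow(Rational(-353, 176), 2)), 4744313), Rational(1, 2)) = Pow(Add(Mul(9, Rational(124609, 30976)), 4744313), Rational(1, 2)) = Pow(Add(Rational(1121481, 30976), 4744313), Rational(1, 2)) = Pow(Rational(146960960969, 30976), Rational(1, 2)) = Mul(Rational(1, 176), Pow(146960960969, Rational(1, 2)))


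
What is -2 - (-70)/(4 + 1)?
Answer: 12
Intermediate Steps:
-2 - (-70)/(4 + 1) = -2 - (-70)/5 = -2 - 7*(-2) = -2 + 14 = 12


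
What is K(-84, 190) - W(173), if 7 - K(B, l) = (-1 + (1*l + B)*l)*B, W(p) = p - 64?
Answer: 1691574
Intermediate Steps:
W(p) = -64 + p
K(B, l) = 7 - B*(-1 + l*(B + l)) (K(B, l) = 7 - (-1 + (1*l + B)*l)*B = 7 - (-1 + (l + B)*l)*B = 7 - (-1 + (B + l)*l)*B = 7 - (-1 + l*(B + l))*B = 7 - B*(-1 + l*(B + l)))
K(-84, 190) - W(173) = (7 - 84 - 1*(-84)*190² - 1*190*(-84)²) - (-64 + 173) = (7 - 84 - 1*(-84)*36100 - 1*190*7056) - 1*109 = (7 - 84 + 3032400 - 1340640) - 109 = 1691683 - 109 = 1691574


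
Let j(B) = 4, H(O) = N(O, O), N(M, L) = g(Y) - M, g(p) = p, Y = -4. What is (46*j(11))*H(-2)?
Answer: -368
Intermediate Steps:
N(M, L) = -4 - M
H(O) = -4 - O
(46*j(11))*H(-2) = (46*4)*(-4 - 1*(-2)) = 184*(-4 + 2) = 184*(-2) = -368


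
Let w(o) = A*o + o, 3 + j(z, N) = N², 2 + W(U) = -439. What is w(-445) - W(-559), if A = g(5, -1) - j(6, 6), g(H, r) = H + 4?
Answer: 10676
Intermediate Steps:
g(H, r) = 4 + H
W(U) = -441 (W(U) = -2 - 439 = -441)
j(z, N) = -3 + N²
A = -24 (A = (4 + 5) - (-3 + 6²) = 9 - (-3 + 36) = 9 - 1*33 = 9 - 33 = -24)
w(o) = -23*o (w(o) = -24*o + o = -23*o)
w(-445) - W(-559) = -23*(-445) - 1*(-441) = 10235 + 441 = 10676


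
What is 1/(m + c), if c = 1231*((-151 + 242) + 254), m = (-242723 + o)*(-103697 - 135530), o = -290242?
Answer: 1/127500042750 ≈ 7.8431e-12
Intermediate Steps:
m = 127499618055 (m = (-242723 - 290242)*(-103697 - 135530) = -532965*(-239227) = 127499618055)
c = 424695 (c = 1231*(91 + 254) = 1231*345 = 424695)
1/(m + c) = 1/(127499618055 + 424695) = 1/127500042750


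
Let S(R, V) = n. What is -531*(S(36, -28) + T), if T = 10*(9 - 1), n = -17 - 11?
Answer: -27612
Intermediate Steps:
n = -28
S(R, V) = -28
T = 80 (T = 10*8 = 80)
-531*(S(36, -28) + T) = -531*(-28 + 80) = -531*52 = -27612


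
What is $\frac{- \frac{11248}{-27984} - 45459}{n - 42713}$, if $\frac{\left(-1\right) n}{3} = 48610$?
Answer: $\frac{79507088}{329761707} \approx 0.2411$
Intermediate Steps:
$n = -145830$ ($n = \left(-3\right) 48610 = -145830$)
$\frac{- \frac{11248}{-27984} - 45459}{n - 42713} = \frac{- \frac{11248}{-27984} - 45459}{-145830 - 42713} = \frac{\left(-11248\right) \left(- \frac{1}{27984}\right) - 45459}{-188543} = \left(\frac{703}{1749} - 45459\right) \left(- \frac{1}{188543}\right) = \left(- \frac{79507088}{1749}\right) \left(- \frac{1}{188543}\right) = \frac{79507088}{329761707}$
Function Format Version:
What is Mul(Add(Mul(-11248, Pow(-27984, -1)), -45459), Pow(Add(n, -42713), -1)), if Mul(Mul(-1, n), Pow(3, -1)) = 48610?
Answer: Rational(79507088, 329761707) ≈ 0.24110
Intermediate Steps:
n = -145830 (n = Mul(-3, 48610) = -145830)
Mul(Add(Mul(-11248, Pow(-27984, -1)), -45459), Pow(Add(n, -42713), -1)) = Mul(Add(Mul(-11248, Pow(-27984, -1)), -45459), Pow(Add(-145830, -42713), -1)) = Mul(Add(Mul(-11248, Rational(-1, 27984)), -45459), Pow(-188543, -1)) = Mul(Add(Rational(703, 1749), -45459), Rational(-1, 188543)) = Mul(Rational(-79507088, 1749), Rational(-1, 188543)) = Rational(79507088, 329761707)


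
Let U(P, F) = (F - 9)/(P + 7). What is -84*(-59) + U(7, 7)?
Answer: 34691/7 ≈ 4955.9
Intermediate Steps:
U(P, F) = (-9 + F)/(7 + P)
-84*(-59) + U(7, 7) = -84*(-59) + (-9 + 7)/(7 + 7) = 4956 - 2/14 = 4956 + (1/14)*(-2) = 4956 - 1/7 = 34691/7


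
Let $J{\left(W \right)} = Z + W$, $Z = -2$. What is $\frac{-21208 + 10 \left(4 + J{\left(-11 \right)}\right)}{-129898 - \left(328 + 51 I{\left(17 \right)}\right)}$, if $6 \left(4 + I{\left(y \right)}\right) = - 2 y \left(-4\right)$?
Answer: $\frac{10649}{65589} \approx 0.16236$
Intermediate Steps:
$I{\left(y \right)} = -4 + \frac{4 y}{3}$ ($I{\left(y \right)} = -4 + \frac{- 2 y \left(-4\right)}{6} = -4 + \frac{8 y}{6} = -4 + \frac{4 y}{3}$)
$J{\left(W \right)} = -2 + W$
$\frac{-21208 + 10 \left(4 + J{\left(-11 \right)}\right)}{-129898 - \left(328 + 51 I{\left(17 \right)}\right)} = \frac{-21208 + 10 \left(4 - 13\right)}{-129898 - \left(328 + 51 \left(-4 + \frac{4}{3} \cdot 17\right)\right)} = \frac{-21208 + 10 \left(4 - 13\right)}{-129898 - \left(328 + 51 \left(-4 + \frac{68}{3}\right)\right)} = \frac{-21208 + 10 \left(-9\right)}{-129898 - 1280} = \frac{-21208 - 90}{-129898 - 1280} = - \frac{21298}{-129898 - 1280} = - \frac{21298}{-131178} = \left(-21298\right) \left(- \frac{1}{131178}\right) = \frac{10649}{65589}$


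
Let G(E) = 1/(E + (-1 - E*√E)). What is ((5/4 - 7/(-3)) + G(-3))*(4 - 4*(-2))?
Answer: 1801/43 - 36*I*√3/43 ≈ 41.884 - 1.4501*I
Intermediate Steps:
G(E) = 1/(-1 + E - E^(3/2)) (G(E) = 1/(E + (-1 - E^(3/2))) = 1/(-1 + E - E^(3/2)))
((5/4 - 7/(-3)) + G(-3))*(4 - 4*(-2)) = ((5/4 - 7/(-3)) + 1/(-1 - 3 - (-3)^(3/2)))*(4 - 4*(-2)) = ((5*(¼) - 7*(-⅓)) + 1/(-1 - 3 - (-3)*I*√3))*(4 + 8) = ((5/4 + 7/3) + 1/(-1 - 3 + 3*I*√3))*12 = (43/12 + 1/(-4 + 3*I*√3))*12 = 43 + 12/(-4 + 3*I*√3)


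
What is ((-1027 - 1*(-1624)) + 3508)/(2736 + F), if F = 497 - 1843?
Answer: 821/278 ≈ 2.9532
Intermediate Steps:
F = -1346
((-1027 - 1*(-1624)) + 3508)/(2736 + F) = ((-1027 - 1*(-1624)) + 3508)/(2736 - 1346) = ((-1027 + 1624) + 3508)/1390 = (597 + 3508)*(1/1390) = 4105*(1/1390) = 821/278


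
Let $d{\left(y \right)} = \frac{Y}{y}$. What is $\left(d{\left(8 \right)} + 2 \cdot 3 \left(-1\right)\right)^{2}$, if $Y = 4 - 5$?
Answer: $\frac{2401}{64} \approx 37.516$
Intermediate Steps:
$Y = -1$ ($Y = 4 - 5 = -1$)
$d{\left(y \right)} = - \frac{1}{y}$
$\left(d{\left(8 \right)} + 2 \cdot 3 \left(-1\right)\right)^{2} = \left(- \frac{1}{8} + 2 \cdot 3 \left(-1\right)\right)^{2} = \left(\left(-1\right) \frac{1}{8} + 6 \left(-1\right)\right)^{2} = \left(- \frac{1}{8} - 6\right)^{2} = \left(- \frac{49}{8}\right)^{2} = \frac{2401}{64}$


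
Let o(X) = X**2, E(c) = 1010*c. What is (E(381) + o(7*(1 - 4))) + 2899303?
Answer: 3284554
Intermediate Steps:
(E(381) + o(7*(1 - 4))) + 2899303 = (1010*381 + (7*(1 - 4))**2) + 2899303 = (384810 + (7*(-3))**2) + 2899303 = (384810 + (-21)**2) + 2899303 = (384810 + 441) + 2899303 = 385251 + 2899303 = 3284554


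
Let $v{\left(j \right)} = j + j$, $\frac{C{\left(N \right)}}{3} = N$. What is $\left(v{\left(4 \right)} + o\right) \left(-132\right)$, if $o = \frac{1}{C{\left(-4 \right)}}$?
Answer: $-1045$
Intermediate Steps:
$C{\left(N \right)} = 3 N$
$v{\left(j \right)} = 2 j$
$o = - \frac{1}{12}$ ($o = \frac{1}{3 \left(-4\right)} = \frac{1}{-12} = - \frac{1}{12} \approx -0.083333$)
$\left(v{\left(4 \right)} + o\right) \left(-132\right) = \left(2 \cdot 4 - \frac{1}{12}\right) \left(-132\right) = \left(8 - \frac{1}{12}\right) \left(-132\right) = \frac{95}{12} \left(-132\right) = -1045$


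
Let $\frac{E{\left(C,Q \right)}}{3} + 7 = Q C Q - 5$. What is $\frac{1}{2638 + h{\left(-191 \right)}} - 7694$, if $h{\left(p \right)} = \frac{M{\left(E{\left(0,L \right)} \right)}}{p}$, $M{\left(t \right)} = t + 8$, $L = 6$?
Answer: $- \frac{3876898693}{503886} \approx -7694.0$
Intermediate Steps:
$E{\left(C,Q \right)} = -36 + 3 C Q^{2}$ ($E{\left(C,Q \right)} = -21 + 3 \left(Q C Q - 5\right) = -21 + 3 \left(C Q Q - 5\right) = -21 + 3 \left(C Q^{2} - 5\right) = -21 + 3 \left(-5 + C Q^{2}\right) = -21 + \left(-15 + 3 C Q^{2}\right) = -36 + 3 C Q^{2}$)
$M{\left(t \right)} = 8 + t$
$h{\left(p \right)} = - \frac{28}{p}$ ($h{\left(p \right)} = \frac{8 - \left(36 + 0 \cdot 6^{2}\right)}{p} = \frac{8 - \left(36 + 0 \cdot 36\right)}{p} = \frac{8 + \left(-36 + 0\right)}{p} = \frac{8 - 36}{p} = - \frac{28}{p}$)
$\frac{1}{2638 + h{\left(-191 \right)}} - 7694 = \frac{1}{2638 - \frac{28}{-191}} - 7694 = \frac{1}{2638 - - \frac{28}{191}} - 7694 = \frac{1}{2638 + \frac{28}{191}} - 7694 = \frac{1}{\frac{503886}{191}} - 7694 = \frac{191}{503886} - 7694 = - \frac{3876898693}{503886}$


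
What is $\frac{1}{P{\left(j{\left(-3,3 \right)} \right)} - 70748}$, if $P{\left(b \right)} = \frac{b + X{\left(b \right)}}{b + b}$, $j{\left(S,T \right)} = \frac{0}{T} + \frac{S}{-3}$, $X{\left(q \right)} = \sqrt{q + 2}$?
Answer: $- \frac{47165}{3336805837} - \frac{\sqrt{3}}{10010417511} \approx -1.4135 \cdot 10^{-5}$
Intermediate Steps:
$X{\left(q \right)} = \sqrt{2 + q}$
$j{\left(S,T \right)} = - \frac{S}{3}$ ($j{\left(S,T \right)} = 0 + S \left(- \frac{1}{3}\right) = 0 - \frac{S}{3} = - \frac{S}{3}$)
$P{\left(b \right)} = \frac{b + \sqrt{2 + b}}{2 b}$ ($P{\left(b \right)} = \frac{b + \sqrt{2 + b}}{b + b} = \frac{b + \sqrt{2 + b}}{2 b}$)
$\frac{1}{P{\left(j{\left(-3,3 \right)} \right)} - 70748} = \frac{1}{\frac{\left(- \frac{1}{3}\right) \left(-3\right) + \sqrt{2 - -1}}{2 \left(\left(- \frac{1}{3}\right) \left(-3\right)\right)} - 70748} = \frac{1}{\frac{1 + \sqrt{2 + 1}}{2 \cdot 1} - 70748} = \frac{1}{\frac{1}{2} \cdot 1 \left(1 + \sqrt{3}\right) - 70748} = \frac{1}{\left(\frac{1}{2} + \frac{\sqrt{3}}{2}\right) - 70748} = \frac{1}{- \frac{141495}{2} + \frac{\sqrt{3}}{2}}$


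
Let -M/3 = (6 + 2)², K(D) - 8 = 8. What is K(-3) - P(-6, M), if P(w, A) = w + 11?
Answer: 11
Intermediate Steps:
K(D) = 16 (K(D) = 8 + 8 = 16)
M = -192 (M = -3*(6 + 2)² = -3*8² = -3*64 = -192)
P(w, A) = 11 + w
K(-3) - P(-6, M) = 16 - (11 - 6) = 16 - 1*5 = 16 - 5 = 11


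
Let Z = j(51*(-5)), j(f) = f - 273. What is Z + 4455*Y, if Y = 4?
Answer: 17292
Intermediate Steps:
j(f) = -273 + f
Z = -528 (Z = -273 + 51*(-5) = -273 - 255 = -528)
Z + 4455*Y = -528 + 4455*4 = -528 + 17820 = 17292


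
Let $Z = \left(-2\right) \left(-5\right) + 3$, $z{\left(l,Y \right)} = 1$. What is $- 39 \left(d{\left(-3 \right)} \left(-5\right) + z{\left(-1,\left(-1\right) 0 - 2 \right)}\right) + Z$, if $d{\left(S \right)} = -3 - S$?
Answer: $-26$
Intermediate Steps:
$Z = 13$ ($Z = 10 + 3 = 13$)
$- 39 \left(d{\left(-3 \right)} \left(-5\right) + z{\left(-1,\left(-1\right) 0 - 2 \right)}\right) + Z = - 39 \left(\left(-3 - -3\right) \left(-5\right) + 1\right) + 13 = - 39 \left(\left(-3 + 3\right) \left(-5\right) + 1\right) + 13 = - 39 \left(0 \left(-5\right) + 1\right) + 13 = - 39 \left(0 + 1\right) + 13 = \left(-39\right) 1 + 13 = -39 + 13 = -26$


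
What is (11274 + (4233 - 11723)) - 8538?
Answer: -4754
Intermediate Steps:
(11274 + (4233 - 11723)) - 8538 = (11274 - 7490) - 8538 = 3784 - 8538 = -4754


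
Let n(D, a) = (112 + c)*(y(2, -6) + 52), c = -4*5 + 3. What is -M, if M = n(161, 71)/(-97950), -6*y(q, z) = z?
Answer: 1007/19590 ≈ 0.051404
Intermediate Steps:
c = -17 (c = -20 + 3 = -17)
y(q, z) = -z/6
n(D, a) = 5035 (n(D, a) = (112 - 17)*(-⅙*(-6) + 52) = 95*(1 + 52) = 95*53 = 5035)
M = -1007/19590 (M = 5035/(-97950) = 5035*(-1/97950) = -1007/19590 ≈ -0.051404)
-M = -1*(-1007/19590) = 1007/19590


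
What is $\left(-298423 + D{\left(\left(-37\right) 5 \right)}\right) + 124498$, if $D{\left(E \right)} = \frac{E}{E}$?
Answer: $-173924$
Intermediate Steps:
$D{\left(E \right)} = 1$
$\left(-298423 + D{\left(\left(-37\right) 5 \right)}\right) + 124498 = \left(-298423 + 1\right) + 124498 = -298422 + 124498 = -173924$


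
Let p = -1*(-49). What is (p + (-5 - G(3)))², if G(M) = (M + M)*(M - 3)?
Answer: 1936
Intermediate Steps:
G(M) = 2*M*(-3 + M) (G(M) = (2*M)*(-3 + M) = 2*M*(-3 + M))
p = 49
(p + (-5 - G(3)))² = (49 + (-5 - 2*3*(-3 + 3)))² = (49 + (-5 - 2*3*0))² = (49 + (-5 - 1*0))² = (49 + (-5 + 0))² = (49 - 5)² = 44² = 1936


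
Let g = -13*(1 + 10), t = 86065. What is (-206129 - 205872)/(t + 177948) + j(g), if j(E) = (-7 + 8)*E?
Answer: -38165860/264013 ≈ -144.56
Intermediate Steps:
g = -143 (g = -13*11 = -143)
j(E) = E (j(E) = 1*E = E)
(-206129 - 205872)/(t + 177948) + j(g) = (-206129 - 205872)/(86065 + 177948) - 143 = -412001/264013 - 143 = -38165860/264013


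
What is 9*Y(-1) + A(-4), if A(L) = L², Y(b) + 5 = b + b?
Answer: -47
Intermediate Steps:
Y(b) = -5 + 2*b (Y(b) = -5 + (b + b) = -5 + 2*b)
9*Y(-1) + A(-4) = 9*(-5 + 2*(-1)) + (-4)² = 9*(-5 - 2) + 16 = 9*(-7) + 16 = -63 + 16 = -47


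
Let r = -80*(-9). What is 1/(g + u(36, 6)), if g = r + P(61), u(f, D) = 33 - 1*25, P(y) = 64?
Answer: 1/792 ≈ 0.0012626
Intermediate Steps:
u(f, D) = 8 (u(f, D) = 33 - 25 = 8)
r = 720
g = 784 (g = 720 + 64 = 784)
1/(g + u(36, 6)) = 1/(784 + 8) = 1/792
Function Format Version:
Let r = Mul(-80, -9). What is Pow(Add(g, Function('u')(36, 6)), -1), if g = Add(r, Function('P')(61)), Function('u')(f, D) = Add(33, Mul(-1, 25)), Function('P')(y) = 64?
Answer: Rational(1, 792) ≈ 0.0012626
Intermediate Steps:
Function('u')(f, D) = 8 (Function('u')(f, D) = Add(33, -25) = 8)
r = 720
g = 784 (g = Add(720, 64) = 784)
Pow(Add(g, Function('u')(36, 6)), -1) = Pow(Add(784, 8), -1) = Pow(792, -1) = Rational(1, 792)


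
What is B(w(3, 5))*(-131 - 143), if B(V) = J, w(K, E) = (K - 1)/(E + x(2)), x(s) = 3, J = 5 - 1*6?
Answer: 274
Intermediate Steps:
J = -1 (J = 5 - 6 = -1)
w(K, E) = (-1 + K)/(3 + E) (w(K, E) = (K - 1)/(E + 3) = (-1 + K)/(3 + E))
B(V) = -1
B(w(3, 5))*(-131 - 143) = -(-131 - 143) = -1*(-274) = 274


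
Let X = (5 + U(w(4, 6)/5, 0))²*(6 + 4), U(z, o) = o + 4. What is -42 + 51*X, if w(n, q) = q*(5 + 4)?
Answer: 41268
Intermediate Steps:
w(n, q) = 9*q (w(n, q) = q*9 = 9*q)
U(z, o) = 4 + o
X = 810 (X = (5 + (4 + 0))²*(6 + 4) = (5 + 4)²*10 = 9²*10 = 81*10 = 810)
-42 + 51*X = -42 + 51*810 = -42 + 41310 = 41268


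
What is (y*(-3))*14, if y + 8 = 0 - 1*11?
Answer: 798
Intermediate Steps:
y = -19 (y = -8 + (0 - 1*11) = -8 + (0 - 11) = -8 - 11 = -19)
(y*(-3))*14 = -19*(-3)*14 = 57*14 = 798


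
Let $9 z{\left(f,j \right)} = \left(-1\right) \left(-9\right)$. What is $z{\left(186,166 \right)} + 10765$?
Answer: $10766$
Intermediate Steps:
$z{\left(f,j \right)} = 1$ ($z{\left(f,j \right)} = \frac{\left(-1\right) \left(-9\right)}{9} = \frac{1}{9} \cdot 9 = 1$)
$z{\left(186,166 \right)} + 10765 = 1 + 10765 = 10766$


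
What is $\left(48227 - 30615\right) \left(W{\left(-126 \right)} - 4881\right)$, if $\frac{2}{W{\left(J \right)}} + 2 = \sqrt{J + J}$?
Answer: $- \frac{1375431155}{16} - \frac{13209 i \sqrt{7}}{16} \approx -8.5964 \cdot 10^{7} - 2184.2 i$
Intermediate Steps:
$W{\left(J \right)} = \frac{2}{-2 + \sqrt{2} \sqrt{J}}$ ($W{\left(J \right)} = \frac{2}{-2 + \sqrt{J + J}} = \frac{2}{-2 + \sqrt{2 J}} = \frac{2}{-2 + \sqrt{2} \sqrt{J}}$)
$\left(48227 - 30615\right) \left(W{\left(-126 \right)} - 4881\right) = \left(48227 - 30615\right) \left(\frac{2}{-2 + \sqrt{2} \sqrt{-126}} - 4881\right) = 17612 \left(\frac{2}{-2 + \sqrt{2} \cdot 3 i \sqrt{14}} - 4881\right) = 17612 \left(\frac{2}{-2 + 6 i \sqrt{7}} - 4881\right) = 17612 \left(-4881 + \frac{2}{-2 + 6 i \sqrt{7}}\right) = -85964172 + \frac{35224}{-2 + 6 i \sqrt{7}}$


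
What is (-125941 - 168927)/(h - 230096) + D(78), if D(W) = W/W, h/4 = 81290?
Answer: -49951/23766 ≈ -2.1018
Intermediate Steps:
h = 325160 (h = 4*81290 = 325160)
D(W) = 1
(-125941 - 168927)/(h - 230096) + D(78) = (-125941 - 168927)/(325160 - 230096) + 1 = -294868/95064 + 1 = -294868*1/95064 + 1 = -73717/23766 + 1 = -49951/23766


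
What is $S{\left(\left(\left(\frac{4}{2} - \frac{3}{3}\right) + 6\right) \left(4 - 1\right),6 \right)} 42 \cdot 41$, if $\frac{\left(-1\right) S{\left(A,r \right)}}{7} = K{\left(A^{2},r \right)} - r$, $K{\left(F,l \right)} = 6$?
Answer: $0$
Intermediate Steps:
$S{\left(A,r \right)} = -42 + 7 r$ ($S{\left(A,r \right)} = - 7 \left(6 - r\right) = -42 + 7 r$)
$S{\left(\left(\left(\frac{4}{2} - \frac{3}{3}\right) + 6\right) \left(4 - 1\right),6 \right)} 42 \cdot 41 = \left(-42 + 7 \cdot 6\right) 42 \cdot 41 = \left(-42 + 42\right) 42 \cdot 41 = 0 \cdot 42 \cdot 41 = 0 \cdot 41 = 0$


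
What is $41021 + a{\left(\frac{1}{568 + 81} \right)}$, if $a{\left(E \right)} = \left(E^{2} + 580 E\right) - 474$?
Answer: $\frac{17078813368}{421201} \approx 40548.0$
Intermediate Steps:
$a{\left(E \right)} = -474 + E^{2} + 580 E$
$41021 + a{\left(\frac{1}{568 + 81} \right)} = 41021 + \left(-474 + \left(\frac{1}{568 + 81}\right)^{2} + \frac{580}{568 + 81}\right) = 41021 + \left(-474 + \left(\frac{1}{649}\right)^{2} + \frac{580}{649}\right) = 41021 + \left(-474 + \left(\frac{1}{649}\right)^{2} + 580 \cdot \frac{1}{649}\right) = 41021 + \left(-474 + \frac{1}{421201} + \frac{580}{649}\right) = 41021 - \frac{199272853}{421201} = \frac{17078813368}{421201}$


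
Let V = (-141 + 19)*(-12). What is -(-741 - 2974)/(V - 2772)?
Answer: -3715/1308 ≈ -2.8402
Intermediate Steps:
V = 1464 (V = -122*(-12) = 1464)
-(-741 - 2974)/(V - 2772) = -(-741 - 2974)/(1464 - 2772) = -(-3715)/(-1308) = -(-3715)*(-1)/1308 = -1*3715/1308 = -3715/1308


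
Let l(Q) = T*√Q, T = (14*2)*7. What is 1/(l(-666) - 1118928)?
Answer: -23311/26083863630 - 49*I*√74/104335454520 ≈ -8.9369e-7 - 4.04e-9*I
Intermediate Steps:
T = 196 (T = 28*7 = 196)
l(Q) = 196*√Q
1/(l(-666) - 1118928) = 1/(196*√(-666) - 1118928) = 1/(196*(3*I*√74) - 1118928) = 1/(588*I*√74 - 1118928) = 1/(-1118928 + 588*I*√74)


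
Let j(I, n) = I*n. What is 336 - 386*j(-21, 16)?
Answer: 130032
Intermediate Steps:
336 - 386*j(-21, 16) = 336 - (-8106)*16 = 336 - 386*(-336) = 336 + 129696 = 130032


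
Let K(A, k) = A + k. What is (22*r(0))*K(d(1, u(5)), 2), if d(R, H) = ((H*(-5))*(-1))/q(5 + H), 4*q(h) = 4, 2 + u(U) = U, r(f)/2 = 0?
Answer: 0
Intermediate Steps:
r(f) = 0 (r(f) = 2*0 = 0)
u(U) = -2 + U
q(h) = 1 (q(h) = (1/4)*4 = 1)
d(R, H) = 5*H (d(R, H) = ((H*(-5))*(-1))/1 = (-5*H*(-1))*1 = (5*H)*1 = 5*H)
(22*r(0))*K(d(1, u(5)), 2) = (22*0)*(5*(-2 + 5) + 2) = 0*(5*3 + 2) = 0*(15 + 2) = 0*17 = 0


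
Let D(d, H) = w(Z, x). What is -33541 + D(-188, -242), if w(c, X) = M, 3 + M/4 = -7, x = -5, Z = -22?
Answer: -33581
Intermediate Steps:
M = -40 (M = -12 + 4*(-7) = -12 - 28 = -40)
w(c, X) = -40
D(d, H) = -40
-33541 + D(-188, -242) = -33541 - 40 = -33581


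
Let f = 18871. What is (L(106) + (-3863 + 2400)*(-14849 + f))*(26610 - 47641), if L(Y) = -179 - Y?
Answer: 123756309601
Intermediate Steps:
(L(106) + (-3863 + 2400)*(-14849 + f))*(26610 - 47641) = ((-179 - 1*106) + (-3863 + 2400)*(-14849 + 18871))*(26610 - 47641) = ((-179 - 106) - 1463*4022)*(-21031) = (-285 - 5884186)*(-21031) = -5884471*(-21031) = 123756309601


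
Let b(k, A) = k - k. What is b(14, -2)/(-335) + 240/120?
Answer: 2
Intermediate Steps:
b(k, A) = 0
b(14, -2)/(-335) + 240/120 = 0/(-335) + 240/120 = 0*(-1/335) + 240*(1/120) = 0 + 2 = 2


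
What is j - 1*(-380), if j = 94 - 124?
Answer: 350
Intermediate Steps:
j = -30
j - 1*(-380) = -30 - 1*(-380) = -30 + 380 = 350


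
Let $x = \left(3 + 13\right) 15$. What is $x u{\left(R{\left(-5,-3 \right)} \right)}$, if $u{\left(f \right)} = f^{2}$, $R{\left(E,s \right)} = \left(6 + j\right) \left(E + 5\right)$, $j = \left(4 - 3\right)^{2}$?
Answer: $0$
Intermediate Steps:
$x = 240$ ($x = 16 \cdot 15 = 240$)
$j = 1$ ($j = 1^{2} = 1$)
$R{\left(E,s \right)} = 35 + 7 E$ ($R{\left(E,s \right)} = \left(6 + 1\right) \left(E + 5\right) = 7 \left(5 + E\right) = 35 + 7 E$)
$x u{\left(R{\left(-5,-3 \right)} \right)} = 240 \left(35 + 7 \left(-5\right)\right)^{2} = 240 \left(35 - 35\right)^{2} = 240 \cdot 0^{2} = 240 \cdot 0 = 0$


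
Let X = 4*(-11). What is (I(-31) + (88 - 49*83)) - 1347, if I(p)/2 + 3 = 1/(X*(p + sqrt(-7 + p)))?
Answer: -117186665/21978 + I*sqrt(38)/21978 ≈ -5332.0 + 0.00028048*I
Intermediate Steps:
X = -44
I(p) = -6 + 2/(-44*p - 44*sqrt(-7 + p)) (I(p) = -6 + 2/((-44*(p + sqrt(-7 + p)))) = -6 + 2/(-44*p - 44*sqrt(-7 + p)))
(I(-31) + (88 - 49*83)) - 1347 = ((-1/22 - 6*(-31) - 6*sqrt(-7 - 31))/(-31 + sqrt(-7 - 31)) + (88 - 49*83)) - 1347 = ((-1/22 + 186 - 6*I*sqrt(38))/(-31 + sqrt(-38)) + (88 - 4067)) - 1347 = ((-1/22 + 186 - 6*I*sqrt(38))/(-31 + I*sqrt(38)) - 3979) - 1347 = ((4091/22 - 6*I*sqrt(38))/(-31 + I*sqrt(38)) - 3979) - 1347 = (-3979 + (4091/22 - 6*I*sqrt(38))/(-31 + I*sqrt(38))) - 1347 = -5326 + (4091/22 - 6*I*sqrt(38))/(-31 + I*sqrt(38))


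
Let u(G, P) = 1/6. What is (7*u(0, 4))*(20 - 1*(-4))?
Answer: 28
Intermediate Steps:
u(G, P) = 1/6
(7*u(0, 4))*(20 - 1*(-4)) = (7*(1/6))*(20 - 1*(-4)) = 7*(20 + 4)/6 = (7/6)*24 = 28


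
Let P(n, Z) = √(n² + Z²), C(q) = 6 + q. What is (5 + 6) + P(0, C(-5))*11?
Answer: 22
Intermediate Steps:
P(n, Z) = √(Z² + n²)
(5 + 6) + P(0, C(-5))*11 = (5 + 6) + √((6 - 5)² + 0²)*11 = 11 + √(1² + 0)*11 = 11 + √(1 + 0)*11 = 11 + √1*11 = 11 + 1*11 = 11 + 11 = 22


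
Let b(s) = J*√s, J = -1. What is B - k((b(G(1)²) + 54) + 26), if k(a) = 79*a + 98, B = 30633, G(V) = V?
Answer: 24294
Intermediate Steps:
b(s) = -√s
k(a) = 98 + 79*a
B - k((b(G(1)²) + 54) + 26) = 30633 - (98 + 79*((-√(1²) + 54) + 26)) = 30633 - (98 + 79*((-√1 + 54) + 26)) = 30633 - (98 + 79*((-1*1 + 54) + 26)) = 30633 - (98 + 79*((-1 + 54) + 26)) = 30633 - (98 + 79*(53 + 26)) = 30633 - (98 + 79*79) = 30633 - (98 + 6241) = 30633 - 1*6339 = 30633 - 6339 = 24294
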